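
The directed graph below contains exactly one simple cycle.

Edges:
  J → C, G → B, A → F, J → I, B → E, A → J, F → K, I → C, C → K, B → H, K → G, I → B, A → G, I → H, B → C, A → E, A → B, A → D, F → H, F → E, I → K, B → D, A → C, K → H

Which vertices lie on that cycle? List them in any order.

B, C, G, K

DFS with gray/black marking from G:
G gray
  B gray
    C gray
      K gray
        H gray
        H black
        K→G: G is gray → back edge
Back edge closes the cycle G → B → C → K → G; its vertices are {B, C, G, K}.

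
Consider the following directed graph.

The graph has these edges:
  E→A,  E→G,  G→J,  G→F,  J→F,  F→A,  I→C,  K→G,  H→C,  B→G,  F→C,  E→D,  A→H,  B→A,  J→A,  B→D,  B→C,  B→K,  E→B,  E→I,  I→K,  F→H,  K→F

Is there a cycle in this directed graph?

No

DFS with white/gray/black marking, starting from C:
C gray
C black
A gray
  H gray
    H→C: C black — skip
  H black
A black
B gray
  D gray
  D black
  G gray
    J gray
      F gray
        F→A: A black — skip
        F→H: H black — skip
        F→C: C black — skip
      F black
      J→A: A black — skip
    J black
    G→F: F black — skip
  G black
  B→C: C black — skip
  K gray
    K→G: G black — skip
    K→F: F black — skip
  K black
  B→A: A black — skip
B black
E gray
  E→B: B black — skip
  E→D: D black — skip
  E→G: G black — skip
  I gray
    I→C: C black — skip
    I→K: K black — skip
  I black
  E→A: A black — skip
E black
Every edge goes to a white or black vertex — no back edge, so the graph is acyclic.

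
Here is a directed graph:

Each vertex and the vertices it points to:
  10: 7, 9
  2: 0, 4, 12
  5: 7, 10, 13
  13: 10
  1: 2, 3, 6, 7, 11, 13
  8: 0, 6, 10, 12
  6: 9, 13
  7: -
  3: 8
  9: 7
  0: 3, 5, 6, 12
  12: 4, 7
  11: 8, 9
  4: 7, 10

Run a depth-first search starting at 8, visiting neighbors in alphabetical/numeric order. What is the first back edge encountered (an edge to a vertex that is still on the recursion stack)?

DFS from 8 (visiting neighbors in alphabetical/numeric order); mark gray on enter, black on exit:
8 gray
  0 gray
    3 gray
      3→8: 8 is gray → back edge
First back edge: 3 → 8.

3->8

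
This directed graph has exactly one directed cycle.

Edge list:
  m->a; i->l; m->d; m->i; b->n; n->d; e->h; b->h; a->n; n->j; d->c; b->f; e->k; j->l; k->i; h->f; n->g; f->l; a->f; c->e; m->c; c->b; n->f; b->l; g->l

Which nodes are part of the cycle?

b, c, d, n

DFS with gray/black marking from d:
d gray
  c gray
    e gray
      k gray
        i gray
          l gray
          l black
        i black
      k black
      h gray
        f gray
          f→l: l black — skip
        f black
      h black
    e black
    b gray
      b→l: l black — skip
      b→h: h black — skip
      n gray
        n→f: f black — skip
        n→d: d is gray → back edge
Back edge closes the cycle d → c → b → n → d; its vertices are {b, c, d, n}.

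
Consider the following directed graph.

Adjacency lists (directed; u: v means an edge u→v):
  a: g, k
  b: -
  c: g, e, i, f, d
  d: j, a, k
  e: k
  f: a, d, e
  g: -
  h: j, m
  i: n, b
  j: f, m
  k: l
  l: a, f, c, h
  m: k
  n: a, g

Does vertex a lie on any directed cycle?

a is on a cycle iff a can reach itself via ≥1 edge.
a → k → l → a — yes.

Yes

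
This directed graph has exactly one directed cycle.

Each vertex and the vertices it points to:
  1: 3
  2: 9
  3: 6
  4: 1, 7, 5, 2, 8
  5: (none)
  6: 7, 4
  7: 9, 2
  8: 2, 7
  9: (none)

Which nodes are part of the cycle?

1, 3, 4, 6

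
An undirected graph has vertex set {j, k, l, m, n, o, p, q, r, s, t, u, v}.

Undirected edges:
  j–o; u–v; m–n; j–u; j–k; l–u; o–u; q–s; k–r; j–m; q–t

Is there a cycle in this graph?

Yes

DFS, tracking each vertex's parent; an edge to a visited non-parent vertex closes a cycle.
Start from p:
visit p (parent –)
visit j (parent –)
  visit k (parent j)
    k–j: parent, skip
    visit r (parent k)
      r–k: parent, skip
  visit m (parent j)
    m–j: parent, skip
    visit n (parent m)
      n–m: parent, skip
  visit u (parent j)
    visit o (parent u)
      o–u: parent, skip
      o–j: j visited and ≠ parent → cycle
Cycle: j – u – o – j.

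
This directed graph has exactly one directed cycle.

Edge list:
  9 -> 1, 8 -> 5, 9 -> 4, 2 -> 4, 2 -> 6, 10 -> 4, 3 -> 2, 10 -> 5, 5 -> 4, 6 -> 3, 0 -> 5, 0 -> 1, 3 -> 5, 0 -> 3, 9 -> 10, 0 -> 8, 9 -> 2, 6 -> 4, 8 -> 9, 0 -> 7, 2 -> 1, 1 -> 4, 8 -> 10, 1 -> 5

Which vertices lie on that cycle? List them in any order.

2, 3, 6

DFS with gray/black marking from 3:
3 gray
  5 gray
    4 gray
    4 black
  5 black
  2 gray
    2→4: 4 black — skip
    6 gray
      6→4: 4 black — skip
      6→3: 3 is gray → back edge
Back edge closes the cycle 3 → 2 → 6 → 3; its vertices are {2, 3, 6}.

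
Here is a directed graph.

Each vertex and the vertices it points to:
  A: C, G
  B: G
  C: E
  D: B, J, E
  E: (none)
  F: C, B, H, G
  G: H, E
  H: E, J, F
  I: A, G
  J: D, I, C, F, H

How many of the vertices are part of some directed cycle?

8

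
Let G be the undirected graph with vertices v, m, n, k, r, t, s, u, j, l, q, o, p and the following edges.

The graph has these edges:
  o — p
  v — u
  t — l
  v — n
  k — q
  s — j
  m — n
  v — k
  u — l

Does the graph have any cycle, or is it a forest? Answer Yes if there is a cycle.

No

DFS, tracking each vertex's parent; an edge to a visited non-parent vertex closes a cycle.
Start from r:
visit r (parent –)
visit v (parent –)
  visit u (parent v)
    visit l (parent u)
      visit t (parent l)
        t–l: parent, skip
      l–u: parent, skip
    u–v: parent, skip
  visit n (parent v)
    n–v: parent, skip
    visit m (parent n)
      m–n: parent, skip
  visit k (parent v)
    k–v: parent, skip
    visit q (parent k)
      q–k: parent, skip
visit s (parent –)
  visit j (parent s)
    j–s: parent, skip
visit o (parent –)
  visit p (parent o)
    p–o: parent, skip
No non-parent visited neighbor found — the graph is a forest.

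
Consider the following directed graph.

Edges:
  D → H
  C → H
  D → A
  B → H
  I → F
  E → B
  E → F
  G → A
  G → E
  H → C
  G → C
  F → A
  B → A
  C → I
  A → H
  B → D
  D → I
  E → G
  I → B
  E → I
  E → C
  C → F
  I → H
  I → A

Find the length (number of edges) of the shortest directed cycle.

2

For each vertex v, BFS finds the shortest path from v back to v.
The shortest such closed walk is E → G → E, length 2.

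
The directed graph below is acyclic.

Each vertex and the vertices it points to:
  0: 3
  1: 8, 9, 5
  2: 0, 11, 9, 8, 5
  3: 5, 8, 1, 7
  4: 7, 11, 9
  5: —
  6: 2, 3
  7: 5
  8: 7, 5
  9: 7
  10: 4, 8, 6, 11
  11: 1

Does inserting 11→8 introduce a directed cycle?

No

Adding 11→8 creates a cycle iff 8 can already reach 11.
Explore from 8: no path reaches 11. The graph stays acyclic.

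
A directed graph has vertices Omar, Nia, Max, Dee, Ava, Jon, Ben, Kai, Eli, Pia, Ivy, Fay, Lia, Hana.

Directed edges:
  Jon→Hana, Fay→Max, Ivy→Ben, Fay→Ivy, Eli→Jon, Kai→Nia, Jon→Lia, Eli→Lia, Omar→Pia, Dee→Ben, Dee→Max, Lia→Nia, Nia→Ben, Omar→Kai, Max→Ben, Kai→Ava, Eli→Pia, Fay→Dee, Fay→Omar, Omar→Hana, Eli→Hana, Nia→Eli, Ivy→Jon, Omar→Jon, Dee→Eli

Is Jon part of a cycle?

Jon is on a cycle iff Jon can reach itself via ≥1 edge.
Jon → Lia → Nia → Eli → Jon — yes.

Yes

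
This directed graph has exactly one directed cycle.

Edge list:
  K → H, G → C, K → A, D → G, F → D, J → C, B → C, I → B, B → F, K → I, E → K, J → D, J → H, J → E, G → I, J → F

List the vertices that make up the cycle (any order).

B, D, F, G, I

DFS with gray/black marking from F:
F gray
  D gray
    G gray
      C gray
      C black
      I gray
        B gray
          B→C: C black — skip
          B→F: F is gray → back edge
Back edge closes the cycle F → D → G → I → B → F; its vertices are {B, D, F, G, I}.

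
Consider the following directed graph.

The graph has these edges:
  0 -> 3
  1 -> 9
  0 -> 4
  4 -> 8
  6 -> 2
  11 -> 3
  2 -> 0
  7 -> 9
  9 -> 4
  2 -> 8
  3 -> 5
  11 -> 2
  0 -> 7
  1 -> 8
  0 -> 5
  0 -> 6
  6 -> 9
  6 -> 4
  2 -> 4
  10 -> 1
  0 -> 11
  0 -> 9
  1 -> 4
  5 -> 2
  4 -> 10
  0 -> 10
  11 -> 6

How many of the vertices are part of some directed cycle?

A vertex is on a directed cycle iff it belongs to a strongly connected component of size ≥ 2 (or has a self-loop).
The vertices on cycles are {0, 1, 2, 3, 4, 5, 6, 9, 10, 11} — 10 in total.

10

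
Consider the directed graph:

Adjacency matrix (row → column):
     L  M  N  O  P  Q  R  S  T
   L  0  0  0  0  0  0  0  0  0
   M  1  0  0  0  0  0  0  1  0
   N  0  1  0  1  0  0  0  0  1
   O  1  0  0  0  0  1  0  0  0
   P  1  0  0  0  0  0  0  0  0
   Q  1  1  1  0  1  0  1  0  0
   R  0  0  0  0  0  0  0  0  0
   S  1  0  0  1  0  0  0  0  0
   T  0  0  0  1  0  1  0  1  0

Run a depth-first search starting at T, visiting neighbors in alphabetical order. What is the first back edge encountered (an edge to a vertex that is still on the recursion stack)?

DFS from T (visiting neighbors in alphabetical order); mark gray on enter, black on exit:
T gray
  O gray
    L gray
    L black
    Q gray
      Q→L: L black — skip
      M gray
        M→L: L black — skip
        S gray
          S→L: L black — skip
          S→O: O is gray → back edge
First back edge: S → O.

S→O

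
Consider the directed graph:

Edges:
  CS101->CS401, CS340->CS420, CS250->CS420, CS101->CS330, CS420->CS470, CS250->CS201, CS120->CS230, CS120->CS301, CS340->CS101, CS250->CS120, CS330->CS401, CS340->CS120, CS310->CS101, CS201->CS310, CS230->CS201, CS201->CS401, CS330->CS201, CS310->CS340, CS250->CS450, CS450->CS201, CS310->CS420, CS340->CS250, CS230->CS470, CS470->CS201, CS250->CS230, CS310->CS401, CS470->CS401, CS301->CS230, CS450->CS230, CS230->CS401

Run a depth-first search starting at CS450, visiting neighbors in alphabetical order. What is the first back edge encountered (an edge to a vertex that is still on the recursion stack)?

CS330->CS201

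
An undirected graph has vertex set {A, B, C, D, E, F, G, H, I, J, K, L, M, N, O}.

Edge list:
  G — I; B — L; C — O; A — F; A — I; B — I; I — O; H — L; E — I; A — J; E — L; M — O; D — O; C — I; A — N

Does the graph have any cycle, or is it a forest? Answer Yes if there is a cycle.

Yes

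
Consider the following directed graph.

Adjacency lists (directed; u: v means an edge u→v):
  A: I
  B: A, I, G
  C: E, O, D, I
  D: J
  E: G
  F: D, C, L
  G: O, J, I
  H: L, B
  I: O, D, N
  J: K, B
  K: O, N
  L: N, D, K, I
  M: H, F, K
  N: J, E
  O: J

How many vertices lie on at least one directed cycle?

A vertex is on a directed cycle iff it belongs to a strongly connected component of size ≥ 2 (or has a self-loop).
The vertices on cycles are {A, B, D, E, G, I, J, K, N, O} — 10 in total.

10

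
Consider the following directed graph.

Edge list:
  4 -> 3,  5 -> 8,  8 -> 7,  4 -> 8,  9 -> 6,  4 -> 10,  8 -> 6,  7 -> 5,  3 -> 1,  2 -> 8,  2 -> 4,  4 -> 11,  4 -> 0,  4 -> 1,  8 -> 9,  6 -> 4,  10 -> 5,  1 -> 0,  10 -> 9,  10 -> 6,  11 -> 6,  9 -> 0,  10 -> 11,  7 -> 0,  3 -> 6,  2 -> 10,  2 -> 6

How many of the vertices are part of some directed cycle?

A vertex is on a directed cycle iff it belongs to a strongly connected component of size ≥ 2 (or has a self-loop).
The vertices on cycles are {3, 4, 5, 6, 7, 8, 9, 10, 11} — 9 in total.

9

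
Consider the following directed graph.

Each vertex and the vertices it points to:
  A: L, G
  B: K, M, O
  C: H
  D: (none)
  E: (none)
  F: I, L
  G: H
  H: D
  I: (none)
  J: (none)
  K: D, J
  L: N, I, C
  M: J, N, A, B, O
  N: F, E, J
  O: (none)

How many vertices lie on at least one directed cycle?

5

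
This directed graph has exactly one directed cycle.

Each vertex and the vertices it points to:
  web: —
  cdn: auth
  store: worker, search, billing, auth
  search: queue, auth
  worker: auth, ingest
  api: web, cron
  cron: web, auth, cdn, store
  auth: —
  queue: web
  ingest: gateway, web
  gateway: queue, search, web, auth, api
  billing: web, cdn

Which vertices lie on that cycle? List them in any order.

api, cron, store, ingest, worker, gateway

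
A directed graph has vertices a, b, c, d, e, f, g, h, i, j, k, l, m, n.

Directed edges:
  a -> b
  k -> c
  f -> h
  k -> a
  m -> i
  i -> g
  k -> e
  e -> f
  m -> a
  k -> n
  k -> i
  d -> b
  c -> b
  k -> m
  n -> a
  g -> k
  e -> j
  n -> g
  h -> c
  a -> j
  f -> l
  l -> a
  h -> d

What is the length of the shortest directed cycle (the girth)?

For each vertex v, BFS finds the shortest path from v back to v.
The shortest such closed walk is g → k → n → g, length 3.

3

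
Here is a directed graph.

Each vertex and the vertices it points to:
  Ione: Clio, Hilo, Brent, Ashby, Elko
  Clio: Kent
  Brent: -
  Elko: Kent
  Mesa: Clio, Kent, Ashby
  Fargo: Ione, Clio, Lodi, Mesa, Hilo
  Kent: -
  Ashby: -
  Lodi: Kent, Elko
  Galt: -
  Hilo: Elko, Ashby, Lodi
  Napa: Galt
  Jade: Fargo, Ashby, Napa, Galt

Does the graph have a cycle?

No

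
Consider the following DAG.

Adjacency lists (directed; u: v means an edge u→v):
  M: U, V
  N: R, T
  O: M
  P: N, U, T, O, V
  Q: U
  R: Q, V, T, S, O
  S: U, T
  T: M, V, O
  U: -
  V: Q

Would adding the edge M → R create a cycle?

Yes

Adding M→R creates a cycle iff R can already reach M.
Path from R: R → O → M.
So R → … → M → R is a cycle.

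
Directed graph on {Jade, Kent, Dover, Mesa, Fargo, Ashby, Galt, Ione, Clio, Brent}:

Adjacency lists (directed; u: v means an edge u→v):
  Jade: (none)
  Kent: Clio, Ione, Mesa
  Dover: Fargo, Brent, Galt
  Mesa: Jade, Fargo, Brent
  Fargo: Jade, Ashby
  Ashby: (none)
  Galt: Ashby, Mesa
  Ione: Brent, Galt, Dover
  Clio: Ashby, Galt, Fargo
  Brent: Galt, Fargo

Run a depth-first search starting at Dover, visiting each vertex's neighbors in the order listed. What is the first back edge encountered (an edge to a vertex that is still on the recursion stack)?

Mesa->Brent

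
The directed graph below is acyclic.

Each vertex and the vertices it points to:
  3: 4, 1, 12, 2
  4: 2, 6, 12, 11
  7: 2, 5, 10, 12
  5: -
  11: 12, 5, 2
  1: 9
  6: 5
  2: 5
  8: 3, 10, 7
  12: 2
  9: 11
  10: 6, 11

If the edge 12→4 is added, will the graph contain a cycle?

Yes

Adding 12→4 creates a cycle iff 4 can already reach 12.
Path from 4: 4 → 12.
So 4 → … → 12 → 4 is a cycle.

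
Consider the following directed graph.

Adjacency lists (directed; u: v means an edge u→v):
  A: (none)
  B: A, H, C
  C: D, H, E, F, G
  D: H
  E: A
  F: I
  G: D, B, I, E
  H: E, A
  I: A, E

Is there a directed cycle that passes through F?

No

F lies on a cycle iff there is a path from F back to itself.
Exploring from F, it never reaches itself; equivalently, its strongly connected component is a singleton.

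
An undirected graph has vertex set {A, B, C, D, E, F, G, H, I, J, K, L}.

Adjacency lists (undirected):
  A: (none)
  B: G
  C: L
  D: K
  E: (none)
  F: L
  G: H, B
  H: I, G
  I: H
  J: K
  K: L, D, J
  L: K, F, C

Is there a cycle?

DFS, tracking each vertex's parent; an edge to a visited non-parent vertex closes a cycle.
Start from E:
visit E (parent –)
visit A (parent –)
visit B (parent –)
  visit G (parent B)
    visit H (parent G)
      visit I (parent H)
        I–H: parent, skip
      H–G: parent, skip
    G–B: parent, skip
visit C (parent –)
  visit L (parent C)
    visit K (parent L)
      K–L: parent, skip
      visit D (parent K)
        D–K: parent, skip
      visit J (parent K)
        J–K: parent, skip
    visit F (parent L)
      F–L: parent, skip
    L–C: parent, skip
No non-parent visited neighbor found — the graph is a forest.

No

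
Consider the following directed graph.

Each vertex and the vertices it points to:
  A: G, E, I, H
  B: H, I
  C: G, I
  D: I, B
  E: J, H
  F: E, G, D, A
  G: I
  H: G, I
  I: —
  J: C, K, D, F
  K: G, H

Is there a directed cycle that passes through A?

A is on a cycle iff A can reach itself via ≥1 edge.
A → E → J → F → A — yes.

Yes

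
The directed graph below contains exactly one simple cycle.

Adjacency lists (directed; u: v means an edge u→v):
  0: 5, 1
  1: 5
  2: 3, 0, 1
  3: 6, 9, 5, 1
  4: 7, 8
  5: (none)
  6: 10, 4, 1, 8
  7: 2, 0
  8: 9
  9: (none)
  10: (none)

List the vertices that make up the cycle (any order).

2, 3, 4, 6, 7

DFS with gray/black marking from 6:
6 gray
  10 gray
  10 black
  4 gray
    7 gray
      2 gray
        3 gray
          3→6: 6 is gray → back edge
Back edge closes the cycle 6 → 4 → 7 → 2 → 3 → 6; its vertices are {2, 3, 4, 6, 7}.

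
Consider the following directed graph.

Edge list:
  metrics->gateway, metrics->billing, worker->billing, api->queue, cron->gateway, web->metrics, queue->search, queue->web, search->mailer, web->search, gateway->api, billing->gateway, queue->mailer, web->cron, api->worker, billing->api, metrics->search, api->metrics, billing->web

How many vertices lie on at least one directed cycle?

8

A vertex is on a directed cycle iff it belongs to a strongly connected component of size ≥ 2 (or has a self-loop).
The vertices on cycles are {api, web, cron, queue, worker, billing, gateway, metrics} — 8 in total.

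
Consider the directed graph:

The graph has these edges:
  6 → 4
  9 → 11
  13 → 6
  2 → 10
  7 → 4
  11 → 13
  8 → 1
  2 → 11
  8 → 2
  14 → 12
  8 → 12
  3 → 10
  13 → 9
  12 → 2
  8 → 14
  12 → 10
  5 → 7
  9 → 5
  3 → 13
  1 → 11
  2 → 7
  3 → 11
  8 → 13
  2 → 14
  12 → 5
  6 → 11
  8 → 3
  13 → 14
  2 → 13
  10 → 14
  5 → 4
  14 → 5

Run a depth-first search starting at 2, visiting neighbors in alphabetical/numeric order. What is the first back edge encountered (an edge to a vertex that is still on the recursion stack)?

12->2

DFS from 2 (visiting neighbors in alphabetical/numeric order); mark gray on enter, black on exit:
2 gray
  7 gray
    4 gray
    4 black
  7 black
  10 gray
    14 gray
      5 gray
        5→4: 4 black — skip
        5→7: 7 black — skip
      5 black
      12 gray
        12→2: 2 is gray → back edge
First back edge: 12 → 2.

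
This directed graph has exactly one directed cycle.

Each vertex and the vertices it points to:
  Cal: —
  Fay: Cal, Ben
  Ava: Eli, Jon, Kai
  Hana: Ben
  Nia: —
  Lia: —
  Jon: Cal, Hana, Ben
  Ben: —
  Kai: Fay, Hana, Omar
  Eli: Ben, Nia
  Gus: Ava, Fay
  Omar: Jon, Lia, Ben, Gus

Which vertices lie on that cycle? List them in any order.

DFS with gray/black marking from Ava:
Ava gray
  Eli gray
    Ben gray
    Ben black
    Nia gray
    Nia black
  Eli black
  Jon gray
    Cal gray
    Cal black
    Hana gray
      Hana→Ben: Ben black — skip
    Hana black
    Jon→Ben: Ben black — skip
  Jon black
  Kai gray
    Fay gray
      Fay→Cal: Cal black — skip
      Fay→Ben: Ben black — skip
    Fay black
    Kai→Hana: Hana black — skip
    Omar gray
      Omar→Jon: Jon black — skip
      Lia gray
      Lia black
      Omar→Ben: Ben black — skip
      Gus gray
        Gus→Ava: Ava is gray → back edge
Back edge closes the cycle Ava → Kai → Omar → Gus → Ava; its vertices are {Ava, Gus, Kai, Omar}.

Ava, Gus, Kai, Omar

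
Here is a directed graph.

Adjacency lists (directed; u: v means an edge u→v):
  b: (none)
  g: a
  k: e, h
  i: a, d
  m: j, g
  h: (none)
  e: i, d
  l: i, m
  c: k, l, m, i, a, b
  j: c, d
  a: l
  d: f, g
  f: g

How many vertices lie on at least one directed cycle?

11

A vertex is on a directed cycle iff it belongs to a strongly connected component of size ≥ 2 (or has a self-loop).
The vertices on cycles are {a, c, d, e, f, g, i, j, k, l, m} — 11 in total.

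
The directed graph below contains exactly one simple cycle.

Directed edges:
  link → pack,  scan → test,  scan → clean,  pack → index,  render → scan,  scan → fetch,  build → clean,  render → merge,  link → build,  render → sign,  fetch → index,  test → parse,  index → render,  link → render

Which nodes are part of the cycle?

scan, fetch, index, render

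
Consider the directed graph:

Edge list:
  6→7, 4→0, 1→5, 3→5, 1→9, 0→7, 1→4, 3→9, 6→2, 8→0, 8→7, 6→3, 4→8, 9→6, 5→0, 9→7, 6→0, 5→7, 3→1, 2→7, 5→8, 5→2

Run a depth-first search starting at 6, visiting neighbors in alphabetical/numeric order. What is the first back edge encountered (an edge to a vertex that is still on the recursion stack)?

9->6

DFS from 6 (visiting neighbors in alphabetical/numeric order); mark gray on enter, black on exit:
6 gray
  0 gray
    7 gray
    7 black
  0 black
  2 gray
    2→7: 7 black — skip
  2 black
  3 gray
    1 gray
      4 gray
        4→0: 0 black — skip
        8 gray
          8→0: 0 black — skip
          8→7: 7 black — skip
        8 black
      4 black
      5 gray
        5→0: 0 black — skip
        5→2: 2 black — skip
        5→7: 7 black — skip
        5→8: 8 black — skip
      5 black
      9 gray
        9→6: 6 is gray → back edge
First back edge: 9 → 6.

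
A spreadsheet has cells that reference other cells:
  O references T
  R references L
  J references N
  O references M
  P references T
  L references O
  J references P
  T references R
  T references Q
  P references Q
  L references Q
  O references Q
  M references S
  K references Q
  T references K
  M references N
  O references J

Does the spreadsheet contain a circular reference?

Yes

DFS with white/gray/black marking, starting from M:
M gray
  N gray
  N black
  S gray
  S black
M black
Q gray
Q black
L gray
  O gray
    J gray
      J→N: N black — skip
      P gray
        P→Q: Q black — skip
        T gray
          K gray
            K→Q: Q black — skip
          K black
          T→Q: Q black — skip
          R gray
            R→L: L is gray → back edge
Back edge found, so a cycle exists: L → O → J → P → T → R → L.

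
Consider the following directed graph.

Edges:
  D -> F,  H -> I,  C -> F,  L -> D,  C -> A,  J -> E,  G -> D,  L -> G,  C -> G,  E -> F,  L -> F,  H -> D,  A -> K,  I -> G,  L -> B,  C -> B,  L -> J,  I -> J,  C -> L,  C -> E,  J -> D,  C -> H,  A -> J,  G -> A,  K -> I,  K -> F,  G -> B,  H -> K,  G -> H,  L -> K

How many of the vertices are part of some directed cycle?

5

A vertex is on a directed cycle iff it belongs to a strongly connected component of size ≥ 2 (or has a self-loop).
The vertices on cycles are {A, G, H, I, K} — 5 in total.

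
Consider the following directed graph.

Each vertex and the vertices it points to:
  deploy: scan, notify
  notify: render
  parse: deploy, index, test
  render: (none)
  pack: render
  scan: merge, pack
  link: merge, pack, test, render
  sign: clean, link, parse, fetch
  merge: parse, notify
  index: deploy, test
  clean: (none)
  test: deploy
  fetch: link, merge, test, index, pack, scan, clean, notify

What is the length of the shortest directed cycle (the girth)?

4

For each vertex v, BFS finds the shortest path from v back to v.
The shortest such closed walk is parse → deploy → scan → merge → parse, length 4.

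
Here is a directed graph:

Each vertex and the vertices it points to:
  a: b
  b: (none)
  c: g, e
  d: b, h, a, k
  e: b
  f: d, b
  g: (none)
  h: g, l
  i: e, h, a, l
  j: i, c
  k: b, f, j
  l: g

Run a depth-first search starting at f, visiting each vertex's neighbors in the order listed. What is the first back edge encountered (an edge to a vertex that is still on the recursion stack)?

DFS from f (visiting each vertex's neighbors in the order listed); mark gray on enter, black on exit:
f gray
  d gray
    b gray
    b black
    h gray
      g gray
      g black
      l gray
        l→g: g black — skip
      l black
    h black
    a gray
      a→b: b black — skip
    a black
    k gray
      k→b: b black — skip
      k→f: f is gray → back edge
First back edge: k → f.

k→f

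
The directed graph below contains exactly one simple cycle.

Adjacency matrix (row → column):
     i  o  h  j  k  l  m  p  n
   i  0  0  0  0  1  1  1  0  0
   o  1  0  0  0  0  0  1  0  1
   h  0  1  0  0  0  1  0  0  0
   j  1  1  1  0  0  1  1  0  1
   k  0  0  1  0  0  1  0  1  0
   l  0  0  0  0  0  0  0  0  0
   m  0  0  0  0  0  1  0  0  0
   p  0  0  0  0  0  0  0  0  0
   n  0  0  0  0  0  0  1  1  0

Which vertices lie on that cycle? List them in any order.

DFS with gray/black marking from o:
o gray
  n gray
    p gray
    p black
    m gray
      l gray
      l black
    m black
  n black
  i gray
    i→m: m black — skip
    k gray
      k→l: l black — skip
      k→p: p black — skip
      h gray
        h→l: l black — skip
        h→o: o is gray → back edge
Back edge closes the cycle o → i → k → h → o; its vertices are {h, i, k, o}.

h, i, k, o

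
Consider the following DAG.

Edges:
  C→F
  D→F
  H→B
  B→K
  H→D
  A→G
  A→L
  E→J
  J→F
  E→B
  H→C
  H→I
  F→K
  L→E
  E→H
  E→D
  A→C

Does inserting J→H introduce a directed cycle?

Adding J→H creates a cycle iff H can already reach J.
Explore from H: no path reaches J. The graph stays acyclic.

No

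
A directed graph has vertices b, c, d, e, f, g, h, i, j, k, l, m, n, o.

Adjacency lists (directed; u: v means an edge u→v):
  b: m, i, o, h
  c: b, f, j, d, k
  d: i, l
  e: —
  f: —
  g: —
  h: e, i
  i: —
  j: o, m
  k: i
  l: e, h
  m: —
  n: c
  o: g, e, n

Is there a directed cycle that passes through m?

No

m lies on a cycle iff there is a path from m back to itself.
Exploring from m, it never reaches itself; equivalently, its strongly connected component is a singleton.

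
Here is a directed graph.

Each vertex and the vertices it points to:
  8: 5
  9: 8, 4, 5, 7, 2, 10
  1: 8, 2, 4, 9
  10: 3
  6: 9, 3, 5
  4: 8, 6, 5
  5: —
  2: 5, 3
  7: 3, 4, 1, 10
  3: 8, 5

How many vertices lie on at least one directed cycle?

5

A vertex is on a directed cycle iff it belongs to a strongly connected component of size ≥ 2 (or has a self-loop).
The vertices on cycles are {1, 4, 6, 7, 9} — 5 in total.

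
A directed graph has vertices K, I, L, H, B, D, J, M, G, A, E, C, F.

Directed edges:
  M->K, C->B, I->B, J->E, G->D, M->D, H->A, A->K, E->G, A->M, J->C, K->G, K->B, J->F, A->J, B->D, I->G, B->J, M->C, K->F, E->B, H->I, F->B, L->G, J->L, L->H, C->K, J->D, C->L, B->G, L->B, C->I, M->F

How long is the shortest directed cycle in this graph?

For each vertex v, BFS finds the shortest path from v back to v.
The shortest such closed walk is J → F → B → J, length 3.

3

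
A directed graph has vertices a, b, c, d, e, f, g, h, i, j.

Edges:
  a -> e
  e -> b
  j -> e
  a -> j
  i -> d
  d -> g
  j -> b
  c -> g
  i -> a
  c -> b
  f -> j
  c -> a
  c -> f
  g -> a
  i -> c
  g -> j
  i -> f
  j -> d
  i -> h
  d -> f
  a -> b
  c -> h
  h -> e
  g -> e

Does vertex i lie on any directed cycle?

i lies on a cycle iff there is a path from i back to itself.
Exploring from i, it never reaches itself; equivalently, its strongly connected component is a singleton.

No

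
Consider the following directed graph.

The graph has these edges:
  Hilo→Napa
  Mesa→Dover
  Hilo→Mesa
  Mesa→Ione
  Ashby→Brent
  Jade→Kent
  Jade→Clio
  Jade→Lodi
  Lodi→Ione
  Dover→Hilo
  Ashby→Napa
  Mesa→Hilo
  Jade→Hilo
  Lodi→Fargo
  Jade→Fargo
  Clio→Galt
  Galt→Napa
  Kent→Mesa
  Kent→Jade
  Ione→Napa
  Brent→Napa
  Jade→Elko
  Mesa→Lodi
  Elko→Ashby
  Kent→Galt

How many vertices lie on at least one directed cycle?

5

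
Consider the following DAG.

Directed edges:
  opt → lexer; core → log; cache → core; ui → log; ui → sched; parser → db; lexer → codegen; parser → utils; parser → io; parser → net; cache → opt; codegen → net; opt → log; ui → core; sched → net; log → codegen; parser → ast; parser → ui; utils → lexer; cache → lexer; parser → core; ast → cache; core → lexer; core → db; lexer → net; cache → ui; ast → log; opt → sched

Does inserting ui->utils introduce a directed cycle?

Adding ui→utils creates a cycle iff utils can already reach ui.
Explore from utils: no path reaches ui. The graph stays acyclic.

No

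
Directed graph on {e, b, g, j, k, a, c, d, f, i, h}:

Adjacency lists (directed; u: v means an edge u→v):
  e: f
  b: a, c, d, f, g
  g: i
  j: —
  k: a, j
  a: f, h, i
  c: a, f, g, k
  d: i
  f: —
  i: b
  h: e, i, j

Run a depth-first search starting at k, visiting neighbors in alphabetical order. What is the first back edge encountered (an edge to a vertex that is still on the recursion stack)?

b->a

DFS from k (visiting neighbors in alphabetical order); mark gray on enter, black on exit:
k gray
  a gray
    f gray
    f black
    h gray
      e gray
        e→f: f black — skip
      e black
      i gray
        b gray
          b→a: a is gray → back edge
First back edge: b → a.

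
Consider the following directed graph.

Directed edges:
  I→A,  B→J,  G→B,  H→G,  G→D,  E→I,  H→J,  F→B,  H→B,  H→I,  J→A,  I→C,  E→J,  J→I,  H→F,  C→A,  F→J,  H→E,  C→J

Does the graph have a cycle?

Yes

DFS with white/gray/black marking, starting from H:
H gray
  I gray
    C gray
      A gray
      A black
      J gray
        J→I: I is gray → back edge
Back edge found, so a cycle exists: I → C → J → I.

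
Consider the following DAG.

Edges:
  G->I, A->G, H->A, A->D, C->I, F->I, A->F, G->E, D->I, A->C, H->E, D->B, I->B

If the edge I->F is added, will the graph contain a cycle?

Adding I→F creates a cycle iff F can already reach I.
Path from F: F → I.
So F → … → I → F is a cycle.

Yes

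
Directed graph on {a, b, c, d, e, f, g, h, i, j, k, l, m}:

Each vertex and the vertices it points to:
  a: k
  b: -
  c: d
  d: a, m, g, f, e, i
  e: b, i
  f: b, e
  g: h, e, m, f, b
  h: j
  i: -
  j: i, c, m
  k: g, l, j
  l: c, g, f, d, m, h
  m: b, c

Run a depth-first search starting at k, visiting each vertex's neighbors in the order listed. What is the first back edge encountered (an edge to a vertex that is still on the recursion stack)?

a->k

DFS from k (visiting each vertex's neighbors in the order listed); mark gray on enter, black on exit:
k gray
  g gray
    h gray
      j gray
        i gray
        i black
        c gray
          d gray
            a gray
              a→k: k is gray → back edge
First back edge: a → k.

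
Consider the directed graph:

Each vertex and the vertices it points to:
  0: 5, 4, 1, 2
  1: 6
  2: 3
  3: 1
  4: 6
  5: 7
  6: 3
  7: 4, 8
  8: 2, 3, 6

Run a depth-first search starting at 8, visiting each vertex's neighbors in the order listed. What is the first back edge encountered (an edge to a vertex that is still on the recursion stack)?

6→3

DFS from 8 (visiting each vertex's neighbors in the order listed); mark gray on enter, black on exit:
8 gray
  2 gray
    3 gray
      1 gray
        6 gray
          6→3: 3 is gray → back edge
First back edge: 6 → 3.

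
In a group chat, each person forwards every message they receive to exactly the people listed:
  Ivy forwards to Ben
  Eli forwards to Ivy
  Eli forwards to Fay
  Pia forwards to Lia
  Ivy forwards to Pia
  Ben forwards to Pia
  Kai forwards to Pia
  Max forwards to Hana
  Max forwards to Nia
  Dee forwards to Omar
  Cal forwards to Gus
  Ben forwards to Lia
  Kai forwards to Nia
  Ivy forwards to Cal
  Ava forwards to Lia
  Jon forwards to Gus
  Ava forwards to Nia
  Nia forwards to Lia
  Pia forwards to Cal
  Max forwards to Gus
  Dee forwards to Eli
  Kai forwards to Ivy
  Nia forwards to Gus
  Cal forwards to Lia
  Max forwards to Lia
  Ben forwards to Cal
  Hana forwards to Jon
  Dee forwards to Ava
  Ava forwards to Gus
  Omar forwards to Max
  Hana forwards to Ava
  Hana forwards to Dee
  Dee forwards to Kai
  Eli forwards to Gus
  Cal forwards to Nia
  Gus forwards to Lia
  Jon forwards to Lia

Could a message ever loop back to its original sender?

Yes

DFS with white/gray/black marking, starting from Fay:
Fay gray
Fay black
Max gray
  Lia gray
  Lia black
  Gus gray
    Gus→Lia: Lia black — skip
  Gus black
  Hana gray
    Dee gray
      Kai gray
        Ivy gray
          Cal gray
            Cal→Gus: Gus black — skip
            Nia gray
              Nia→Gus: Gus black — skip
              Nia→Lia: Lia black — skip
            Nia black
            Cal→Lia: Lia black — skip
          Cal black
          Ben gray
            Ben→Lia: Lia black — skip
            Pia gray
              Pia→Cal: Cal black — skip
              Pia→Lia: Lia black — skip
            Pia black
            Ben→Cal: Cal black — skip
          Ben black
          Ivy→Pia: Pia black — skip
        Ivy black
        Kai→Pia: Pia black — skip
        Kai→Nia: Nia black — skip
      Kai black
      Ava gray
        Ava→Nia: Nia black — skip
        Ava→Lia: Lia black — skip
        Ava→Gus: Gus black — skip
      Ava black
      Eli gray
        Eli→Gus: Gus black — skip
        Eli→Fay: Fay black — skip
        Eli→Ivy: Ivy black — skip
      Eli black
      Omar gray
        Omar→Max: Max is gray → back edge
Back edge found, so a cycle exists: Max → Hana → Dee → Omar → Max.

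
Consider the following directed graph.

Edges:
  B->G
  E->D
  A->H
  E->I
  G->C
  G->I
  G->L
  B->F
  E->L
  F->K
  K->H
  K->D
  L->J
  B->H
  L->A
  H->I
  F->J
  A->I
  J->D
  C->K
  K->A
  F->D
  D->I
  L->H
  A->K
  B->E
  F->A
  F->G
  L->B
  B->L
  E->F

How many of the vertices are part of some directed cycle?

A vertex is on a directed cycle iff it belongs to a strongly connected component of size ≥ 2 (or has a self-loop).
The vertices on cycles are {A, B, E, F, G, K, L} — 7 in total.

7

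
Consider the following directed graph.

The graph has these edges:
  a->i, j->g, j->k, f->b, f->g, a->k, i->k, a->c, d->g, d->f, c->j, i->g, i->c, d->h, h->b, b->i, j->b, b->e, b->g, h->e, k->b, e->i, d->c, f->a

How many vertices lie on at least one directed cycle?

A vertex is on a directed cycle iff it belongs to a strongly connected component of size ≥ 2 (or has a self-loop).
The vertices on cycles are {b, c, e, i, j, k} — 6 in total.

6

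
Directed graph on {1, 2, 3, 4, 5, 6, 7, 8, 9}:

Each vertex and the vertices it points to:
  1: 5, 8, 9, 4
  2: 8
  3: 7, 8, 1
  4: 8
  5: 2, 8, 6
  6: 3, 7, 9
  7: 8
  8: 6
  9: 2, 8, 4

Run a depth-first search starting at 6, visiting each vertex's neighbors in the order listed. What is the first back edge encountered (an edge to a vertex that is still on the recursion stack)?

DFS from 6 (visiting each vertex's neighbors in the order listed); mark gray on enter, black on exit:
6 gray
  3 gray
    7 gray
      8 gray
        8→6: 6 is gray → back edge
First back edge: 8 → 6.

8->6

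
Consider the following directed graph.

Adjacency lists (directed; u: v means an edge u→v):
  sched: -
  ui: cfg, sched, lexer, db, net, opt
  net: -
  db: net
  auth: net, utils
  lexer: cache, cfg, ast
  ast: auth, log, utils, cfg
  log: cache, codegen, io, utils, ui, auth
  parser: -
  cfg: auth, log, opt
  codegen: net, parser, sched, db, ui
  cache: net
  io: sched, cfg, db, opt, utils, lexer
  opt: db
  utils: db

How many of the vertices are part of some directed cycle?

A vertex is on a directed cycle iff it belongs to a strongly connected component of size ≥ 2 (or has a self-loop).
The vertices on cycles are {io, ui, ast, cfg, log, lexer, codegen} — 7 in total.

7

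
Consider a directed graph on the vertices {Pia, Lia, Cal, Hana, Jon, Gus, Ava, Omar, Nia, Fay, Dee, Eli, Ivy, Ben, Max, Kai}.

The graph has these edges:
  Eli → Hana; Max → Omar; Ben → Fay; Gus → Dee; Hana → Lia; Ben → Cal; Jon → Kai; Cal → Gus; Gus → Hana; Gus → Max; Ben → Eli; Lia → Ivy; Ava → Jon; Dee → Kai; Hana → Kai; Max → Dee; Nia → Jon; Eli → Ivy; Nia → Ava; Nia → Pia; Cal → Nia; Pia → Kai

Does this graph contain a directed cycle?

No

DFS with white/gray/black marking, starting from Jon:
Jon gray
  Kai gray
  Kai black
Jon black
Pia gray
  Pia→Kai: Kai black — skip
Pia black
Lia gray
  Ivy gray
  Ivy black
Lia black
Cal gray
  Gus gray
    Hana gray
      Hana→Lia: Lia black — skip
      Hana→Kai: Kai black — skip
    Hana black
    Max gray
      Omar gray
      Omar black
      Dee gray
        Dee→Kai: Kai black — skip
      Dee black
    Max black
    Gus→Dee: Dee black — skip
  Gus black
  Nia gray
    Nia→Jon: Jon black — skip
    Nia→Pia: Pia black — skip
    Ava gray
      Ava→Jon: Jon black — skip
    Ava black
  Nia black
Cal black
Fay gray
Fay black
Eli gray
  Eli→Ivy: Ivy black — skip
  Eli→Hana: Hana black — skip
Eli black
Ben gray
  Ben→Fay: Fay black — skip
  Ben→Cal: Cal black — skip
  Ben→Eli: Eli black — skip
Ben black
Every edge goes to a white or black vertex — no back edge, so the graph is acyclic.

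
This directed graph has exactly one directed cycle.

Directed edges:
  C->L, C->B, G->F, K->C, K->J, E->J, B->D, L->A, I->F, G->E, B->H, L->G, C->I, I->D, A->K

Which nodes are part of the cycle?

DFS with gray/black marking from C:
C gray
  B gray
    H gray
    H black
    D gray
    D black
  B black
  I gray
    F gray
    F black
    I→D: D black — skip
  I black
  L gray
    G gray
      E gray
        J gray
        J black
      E black
      G→F: F black — skip
    G black
    A gray
      K gray
        K→J: J black — skip
        K→C: C is gray → back edge
Back edge closes the cycle C → L → A → K → C; its vertices are {A, C, K, L}.

A, C, K, L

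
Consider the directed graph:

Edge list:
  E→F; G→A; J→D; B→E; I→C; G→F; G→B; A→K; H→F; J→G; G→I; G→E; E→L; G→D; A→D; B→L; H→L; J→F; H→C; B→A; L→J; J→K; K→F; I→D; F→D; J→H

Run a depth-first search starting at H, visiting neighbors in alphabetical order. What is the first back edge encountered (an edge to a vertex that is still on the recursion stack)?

E->L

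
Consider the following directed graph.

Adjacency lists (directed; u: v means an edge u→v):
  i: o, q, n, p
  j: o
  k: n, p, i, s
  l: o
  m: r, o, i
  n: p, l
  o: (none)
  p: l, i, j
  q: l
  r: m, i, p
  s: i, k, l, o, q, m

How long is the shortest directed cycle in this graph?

2

For each vertex v, BFS finds the shortest path from v back to v.
The shortest such closed walk is s → k → s, length 2.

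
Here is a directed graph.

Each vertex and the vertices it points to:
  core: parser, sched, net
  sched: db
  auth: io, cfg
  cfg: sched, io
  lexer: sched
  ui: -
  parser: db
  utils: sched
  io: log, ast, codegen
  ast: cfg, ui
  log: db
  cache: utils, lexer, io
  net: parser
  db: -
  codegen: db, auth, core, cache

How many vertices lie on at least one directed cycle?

6

A vertex is on a directed cycle iff it belongs to a strongly connected component of size ≥ 2 (or has a self-loop).
The vertices on cycles are {io, ast, cfg, auth, cache, codegen} — 6 in total.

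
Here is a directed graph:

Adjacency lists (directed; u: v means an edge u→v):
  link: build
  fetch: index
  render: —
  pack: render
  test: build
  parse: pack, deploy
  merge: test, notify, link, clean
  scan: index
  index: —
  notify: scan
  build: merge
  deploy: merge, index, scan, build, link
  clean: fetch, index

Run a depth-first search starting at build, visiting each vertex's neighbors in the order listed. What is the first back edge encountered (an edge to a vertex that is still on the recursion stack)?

test→build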